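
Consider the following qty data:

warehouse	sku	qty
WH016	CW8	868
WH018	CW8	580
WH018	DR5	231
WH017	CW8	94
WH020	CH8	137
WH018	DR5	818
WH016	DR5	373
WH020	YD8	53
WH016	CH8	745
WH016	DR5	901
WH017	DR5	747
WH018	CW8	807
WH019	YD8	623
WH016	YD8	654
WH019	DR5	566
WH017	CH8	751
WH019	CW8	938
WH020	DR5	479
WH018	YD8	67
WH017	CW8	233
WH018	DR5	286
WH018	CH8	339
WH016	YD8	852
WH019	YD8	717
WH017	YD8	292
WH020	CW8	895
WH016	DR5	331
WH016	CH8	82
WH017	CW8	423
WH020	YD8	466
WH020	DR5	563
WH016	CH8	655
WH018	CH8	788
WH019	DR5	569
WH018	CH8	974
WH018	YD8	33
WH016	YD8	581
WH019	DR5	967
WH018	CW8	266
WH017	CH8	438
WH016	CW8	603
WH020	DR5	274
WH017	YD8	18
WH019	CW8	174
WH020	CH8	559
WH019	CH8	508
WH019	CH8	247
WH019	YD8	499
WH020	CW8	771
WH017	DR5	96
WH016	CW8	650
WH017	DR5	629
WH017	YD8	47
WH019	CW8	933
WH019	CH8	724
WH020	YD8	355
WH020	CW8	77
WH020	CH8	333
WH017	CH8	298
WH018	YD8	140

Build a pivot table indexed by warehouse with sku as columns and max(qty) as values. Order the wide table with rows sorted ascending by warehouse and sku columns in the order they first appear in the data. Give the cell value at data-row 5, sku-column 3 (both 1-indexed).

559

With rows sorted ascending by warehouse, row 5 is warehouse=WH020. sku columns in first-appearance order: CW8, DR5, CH8, YD8; column 3 is CH8.
Long rows with warehouse=WH020, sku=CH8: max(137, 559, 333) = 559.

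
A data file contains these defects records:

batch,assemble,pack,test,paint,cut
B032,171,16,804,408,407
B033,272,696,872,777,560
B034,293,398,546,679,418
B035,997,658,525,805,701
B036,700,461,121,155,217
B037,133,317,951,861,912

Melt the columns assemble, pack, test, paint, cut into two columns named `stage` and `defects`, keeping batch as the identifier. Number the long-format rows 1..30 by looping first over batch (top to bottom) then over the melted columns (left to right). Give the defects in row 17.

30 rows total (6 × 5). Row 17: index ⌊(17-1)/5⌋ = 3 into batch → B035; (17-1) mod 5 = 1 into the melted columns → pack.
So row 17 is (B035, pack, 658); defects = 658.

658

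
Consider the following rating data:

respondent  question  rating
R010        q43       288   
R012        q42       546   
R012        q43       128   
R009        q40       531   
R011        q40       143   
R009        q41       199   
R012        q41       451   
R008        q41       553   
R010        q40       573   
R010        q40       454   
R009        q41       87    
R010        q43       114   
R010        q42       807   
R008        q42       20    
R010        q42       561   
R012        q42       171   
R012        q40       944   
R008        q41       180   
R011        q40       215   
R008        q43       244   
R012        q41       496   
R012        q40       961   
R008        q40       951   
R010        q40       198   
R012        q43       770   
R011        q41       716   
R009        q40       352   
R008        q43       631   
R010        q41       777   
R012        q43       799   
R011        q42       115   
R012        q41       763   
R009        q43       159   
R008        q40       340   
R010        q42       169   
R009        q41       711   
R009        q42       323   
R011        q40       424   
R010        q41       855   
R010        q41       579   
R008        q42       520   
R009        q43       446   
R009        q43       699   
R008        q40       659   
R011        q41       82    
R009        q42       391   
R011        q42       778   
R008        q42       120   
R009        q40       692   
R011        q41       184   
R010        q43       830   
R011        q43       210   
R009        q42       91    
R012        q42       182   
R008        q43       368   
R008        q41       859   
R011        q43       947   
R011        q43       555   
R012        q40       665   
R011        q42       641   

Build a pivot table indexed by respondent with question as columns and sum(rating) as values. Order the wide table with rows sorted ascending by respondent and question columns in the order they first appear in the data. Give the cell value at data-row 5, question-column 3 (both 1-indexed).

With rows sorted ascending by respondent, row 5 is respondent=R012. question columns in first-appearance order: q43, q42, q40, q41; column 3 is q40.
Long rows with respondent=R012, question=q40: 944 + 961 + 665 = 2570.

2570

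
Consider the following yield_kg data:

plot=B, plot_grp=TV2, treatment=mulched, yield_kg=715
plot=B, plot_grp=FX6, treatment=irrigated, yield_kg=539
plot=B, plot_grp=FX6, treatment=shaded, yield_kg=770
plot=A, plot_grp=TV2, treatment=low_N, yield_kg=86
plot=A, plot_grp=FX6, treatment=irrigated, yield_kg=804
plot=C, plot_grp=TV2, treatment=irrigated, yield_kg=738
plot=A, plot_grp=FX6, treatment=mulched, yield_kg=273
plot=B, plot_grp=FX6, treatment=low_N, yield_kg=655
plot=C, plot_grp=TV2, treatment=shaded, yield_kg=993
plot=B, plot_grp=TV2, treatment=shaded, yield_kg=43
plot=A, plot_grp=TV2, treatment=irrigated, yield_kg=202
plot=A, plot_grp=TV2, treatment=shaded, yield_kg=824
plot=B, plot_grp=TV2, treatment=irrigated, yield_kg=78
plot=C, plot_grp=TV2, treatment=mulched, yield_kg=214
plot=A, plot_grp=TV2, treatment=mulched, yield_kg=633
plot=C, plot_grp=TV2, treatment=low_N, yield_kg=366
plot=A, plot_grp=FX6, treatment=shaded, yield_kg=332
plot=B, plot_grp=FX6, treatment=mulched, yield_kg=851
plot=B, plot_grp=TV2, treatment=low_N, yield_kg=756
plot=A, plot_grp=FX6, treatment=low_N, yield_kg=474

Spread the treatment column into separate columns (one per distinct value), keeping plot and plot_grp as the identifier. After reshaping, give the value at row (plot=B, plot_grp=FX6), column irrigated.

539

Wide layout: rows indexed by plot and plot_grp, columns are the 4 distinct treatment values (mulched, irrigated, shaded, low_N).
Cell (plot=B, plot_grp=FX6, treatment=irrigated) draws from the long row where plot=B, plot_grp=FX6 and treatment=irrigated, which has yield_kg=539.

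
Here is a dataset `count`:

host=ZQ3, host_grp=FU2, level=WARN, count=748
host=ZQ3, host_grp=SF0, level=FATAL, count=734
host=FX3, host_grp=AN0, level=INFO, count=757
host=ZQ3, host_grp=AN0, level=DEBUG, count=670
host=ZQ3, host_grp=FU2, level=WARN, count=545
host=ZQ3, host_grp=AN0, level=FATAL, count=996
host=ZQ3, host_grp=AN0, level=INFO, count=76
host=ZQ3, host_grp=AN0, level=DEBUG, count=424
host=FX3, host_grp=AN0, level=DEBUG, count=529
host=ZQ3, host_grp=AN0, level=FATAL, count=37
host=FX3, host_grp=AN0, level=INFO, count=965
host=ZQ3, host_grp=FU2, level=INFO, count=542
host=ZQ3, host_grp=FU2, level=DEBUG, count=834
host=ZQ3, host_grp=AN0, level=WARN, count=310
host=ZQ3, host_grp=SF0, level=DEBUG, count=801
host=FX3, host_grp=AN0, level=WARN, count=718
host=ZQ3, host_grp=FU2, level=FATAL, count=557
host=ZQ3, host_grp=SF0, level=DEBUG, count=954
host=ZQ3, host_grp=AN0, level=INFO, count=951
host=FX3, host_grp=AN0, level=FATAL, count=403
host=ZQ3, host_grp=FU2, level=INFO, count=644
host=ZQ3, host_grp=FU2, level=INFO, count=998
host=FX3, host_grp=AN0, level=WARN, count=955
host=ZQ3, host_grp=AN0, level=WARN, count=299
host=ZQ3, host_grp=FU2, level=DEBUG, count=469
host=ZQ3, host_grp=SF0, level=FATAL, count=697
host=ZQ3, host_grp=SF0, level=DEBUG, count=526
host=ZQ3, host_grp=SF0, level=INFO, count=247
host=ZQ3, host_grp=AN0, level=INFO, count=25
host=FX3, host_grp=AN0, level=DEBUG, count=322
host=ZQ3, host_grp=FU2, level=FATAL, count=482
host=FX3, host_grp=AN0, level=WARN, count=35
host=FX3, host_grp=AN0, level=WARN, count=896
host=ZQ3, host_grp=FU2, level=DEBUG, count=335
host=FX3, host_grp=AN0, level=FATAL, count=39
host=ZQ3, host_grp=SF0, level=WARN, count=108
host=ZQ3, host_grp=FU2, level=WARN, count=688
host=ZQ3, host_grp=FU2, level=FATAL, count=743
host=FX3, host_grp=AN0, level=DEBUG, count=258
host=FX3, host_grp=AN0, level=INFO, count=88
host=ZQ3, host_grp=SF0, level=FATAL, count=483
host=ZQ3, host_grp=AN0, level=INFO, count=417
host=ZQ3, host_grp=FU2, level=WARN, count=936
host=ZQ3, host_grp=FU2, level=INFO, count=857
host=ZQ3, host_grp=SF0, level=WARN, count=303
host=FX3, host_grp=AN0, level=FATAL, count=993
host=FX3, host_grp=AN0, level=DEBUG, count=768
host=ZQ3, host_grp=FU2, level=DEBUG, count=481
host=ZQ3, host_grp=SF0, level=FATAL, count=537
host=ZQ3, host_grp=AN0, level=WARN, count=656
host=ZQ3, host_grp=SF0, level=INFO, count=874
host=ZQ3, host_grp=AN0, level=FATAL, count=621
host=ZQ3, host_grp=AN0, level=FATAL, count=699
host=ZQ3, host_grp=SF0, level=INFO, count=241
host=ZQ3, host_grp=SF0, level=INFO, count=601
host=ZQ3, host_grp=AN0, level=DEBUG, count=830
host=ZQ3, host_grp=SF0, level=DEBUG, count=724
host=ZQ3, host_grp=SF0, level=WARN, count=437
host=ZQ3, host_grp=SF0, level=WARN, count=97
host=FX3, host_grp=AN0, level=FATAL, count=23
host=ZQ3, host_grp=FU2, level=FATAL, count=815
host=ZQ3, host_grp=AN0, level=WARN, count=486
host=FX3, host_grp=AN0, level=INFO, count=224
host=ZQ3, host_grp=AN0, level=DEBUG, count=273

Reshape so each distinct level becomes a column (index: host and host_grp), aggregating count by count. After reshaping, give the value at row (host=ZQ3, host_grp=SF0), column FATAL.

4

Rows with host=ZQ3, host_grp=SF0 and level=FATAL: count values are 734, 697, 483, 537.
4 rows match — count = 4.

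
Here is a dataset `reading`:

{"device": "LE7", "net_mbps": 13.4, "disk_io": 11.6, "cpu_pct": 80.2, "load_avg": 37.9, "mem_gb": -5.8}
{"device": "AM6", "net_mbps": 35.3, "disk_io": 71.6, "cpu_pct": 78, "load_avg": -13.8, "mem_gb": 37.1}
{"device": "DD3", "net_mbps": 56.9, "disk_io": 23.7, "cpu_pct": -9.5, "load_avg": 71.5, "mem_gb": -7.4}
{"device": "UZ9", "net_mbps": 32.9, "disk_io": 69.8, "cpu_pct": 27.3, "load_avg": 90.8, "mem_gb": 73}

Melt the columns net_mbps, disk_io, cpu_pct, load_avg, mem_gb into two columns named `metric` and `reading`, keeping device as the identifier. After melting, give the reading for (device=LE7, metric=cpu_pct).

Unpivoting turns each (device, wide-column) pair into one long row.
The wide cell at row LE7, column cpu_pct holds 80.2, so the long row (LE7, cpu_pct) has reading=80.2.

80.2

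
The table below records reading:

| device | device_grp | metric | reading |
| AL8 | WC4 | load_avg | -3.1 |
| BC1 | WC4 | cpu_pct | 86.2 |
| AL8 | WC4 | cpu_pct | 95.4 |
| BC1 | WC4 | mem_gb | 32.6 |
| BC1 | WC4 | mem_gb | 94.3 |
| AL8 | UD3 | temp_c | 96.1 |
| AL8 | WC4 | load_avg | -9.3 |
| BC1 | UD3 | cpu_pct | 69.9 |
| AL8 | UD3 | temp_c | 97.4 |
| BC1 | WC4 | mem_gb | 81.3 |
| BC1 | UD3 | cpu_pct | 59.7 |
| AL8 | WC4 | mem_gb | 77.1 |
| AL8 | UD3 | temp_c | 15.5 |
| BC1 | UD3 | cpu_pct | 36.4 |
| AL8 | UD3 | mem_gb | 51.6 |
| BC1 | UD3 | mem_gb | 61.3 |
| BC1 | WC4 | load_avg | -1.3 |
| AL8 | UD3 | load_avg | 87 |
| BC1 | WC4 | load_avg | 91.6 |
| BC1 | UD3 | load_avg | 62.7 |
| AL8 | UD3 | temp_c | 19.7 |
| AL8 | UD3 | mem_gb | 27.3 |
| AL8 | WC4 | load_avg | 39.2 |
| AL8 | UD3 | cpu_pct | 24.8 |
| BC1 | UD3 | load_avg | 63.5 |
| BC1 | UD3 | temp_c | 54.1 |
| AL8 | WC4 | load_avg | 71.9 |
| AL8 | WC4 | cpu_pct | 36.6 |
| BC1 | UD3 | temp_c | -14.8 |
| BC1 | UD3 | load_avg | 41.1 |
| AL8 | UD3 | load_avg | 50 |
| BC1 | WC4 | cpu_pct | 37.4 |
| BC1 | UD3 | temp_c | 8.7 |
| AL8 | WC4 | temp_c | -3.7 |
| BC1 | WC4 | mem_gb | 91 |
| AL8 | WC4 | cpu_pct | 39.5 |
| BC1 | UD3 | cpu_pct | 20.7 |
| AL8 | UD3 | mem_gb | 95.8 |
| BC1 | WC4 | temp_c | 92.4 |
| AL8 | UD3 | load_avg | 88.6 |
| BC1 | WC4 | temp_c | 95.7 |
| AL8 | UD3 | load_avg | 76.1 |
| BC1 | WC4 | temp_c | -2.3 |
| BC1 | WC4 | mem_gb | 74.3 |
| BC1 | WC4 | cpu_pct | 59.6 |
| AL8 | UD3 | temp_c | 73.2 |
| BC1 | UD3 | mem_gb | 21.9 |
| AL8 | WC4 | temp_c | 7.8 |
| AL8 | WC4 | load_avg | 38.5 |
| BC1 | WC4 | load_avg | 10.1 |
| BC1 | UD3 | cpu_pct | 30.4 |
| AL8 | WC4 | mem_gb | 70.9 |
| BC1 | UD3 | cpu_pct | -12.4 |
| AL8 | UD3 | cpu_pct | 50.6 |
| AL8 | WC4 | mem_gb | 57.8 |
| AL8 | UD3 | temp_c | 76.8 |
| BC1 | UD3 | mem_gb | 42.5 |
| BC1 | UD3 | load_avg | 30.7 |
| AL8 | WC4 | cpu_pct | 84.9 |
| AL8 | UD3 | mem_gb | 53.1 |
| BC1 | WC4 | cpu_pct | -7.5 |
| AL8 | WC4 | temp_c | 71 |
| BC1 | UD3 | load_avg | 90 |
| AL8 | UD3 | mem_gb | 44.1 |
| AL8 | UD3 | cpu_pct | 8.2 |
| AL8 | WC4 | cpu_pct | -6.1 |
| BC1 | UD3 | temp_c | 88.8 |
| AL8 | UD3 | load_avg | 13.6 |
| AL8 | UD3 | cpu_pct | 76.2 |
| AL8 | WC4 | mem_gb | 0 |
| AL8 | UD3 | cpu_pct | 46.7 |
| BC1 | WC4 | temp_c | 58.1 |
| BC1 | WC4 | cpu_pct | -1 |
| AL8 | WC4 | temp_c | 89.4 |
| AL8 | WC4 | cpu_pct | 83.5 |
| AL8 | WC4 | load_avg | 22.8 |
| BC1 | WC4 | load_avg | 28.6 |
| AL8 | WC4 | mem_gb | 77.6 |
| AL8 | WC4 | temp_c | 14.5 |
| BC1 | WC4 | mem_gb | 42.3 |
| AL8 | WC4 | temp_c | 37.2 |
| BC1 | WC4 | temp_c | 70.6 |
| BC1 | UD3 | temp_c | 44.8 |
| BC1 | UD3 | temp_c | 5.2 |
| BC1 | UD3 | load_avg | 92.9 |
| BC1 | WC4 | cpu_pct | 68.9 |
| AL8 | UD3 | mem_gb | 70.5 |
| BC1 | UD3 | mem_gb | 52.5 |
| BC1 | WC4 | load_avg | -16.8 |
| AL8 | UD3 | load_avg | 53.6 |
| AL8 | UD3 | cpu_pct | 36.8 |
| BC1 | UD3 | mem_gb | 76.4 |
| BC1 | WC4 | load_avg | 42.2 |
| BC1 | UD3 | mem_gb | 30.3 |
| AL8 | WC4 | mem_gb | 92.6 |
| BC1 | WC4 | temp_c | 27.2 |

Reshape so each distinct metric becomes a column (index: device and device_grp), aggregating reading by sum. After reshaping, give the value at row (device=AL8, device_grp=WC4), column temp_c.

Rows with device=AL8, device_grp=WC4 and metric=temp_c: reading values are -3.7, 7.8, 71, 89.4, 14.5, 37.2.
-3.7 + 7.8 + 71 + 89.4 + 14.5 + 37.2 = 216.2.

216.2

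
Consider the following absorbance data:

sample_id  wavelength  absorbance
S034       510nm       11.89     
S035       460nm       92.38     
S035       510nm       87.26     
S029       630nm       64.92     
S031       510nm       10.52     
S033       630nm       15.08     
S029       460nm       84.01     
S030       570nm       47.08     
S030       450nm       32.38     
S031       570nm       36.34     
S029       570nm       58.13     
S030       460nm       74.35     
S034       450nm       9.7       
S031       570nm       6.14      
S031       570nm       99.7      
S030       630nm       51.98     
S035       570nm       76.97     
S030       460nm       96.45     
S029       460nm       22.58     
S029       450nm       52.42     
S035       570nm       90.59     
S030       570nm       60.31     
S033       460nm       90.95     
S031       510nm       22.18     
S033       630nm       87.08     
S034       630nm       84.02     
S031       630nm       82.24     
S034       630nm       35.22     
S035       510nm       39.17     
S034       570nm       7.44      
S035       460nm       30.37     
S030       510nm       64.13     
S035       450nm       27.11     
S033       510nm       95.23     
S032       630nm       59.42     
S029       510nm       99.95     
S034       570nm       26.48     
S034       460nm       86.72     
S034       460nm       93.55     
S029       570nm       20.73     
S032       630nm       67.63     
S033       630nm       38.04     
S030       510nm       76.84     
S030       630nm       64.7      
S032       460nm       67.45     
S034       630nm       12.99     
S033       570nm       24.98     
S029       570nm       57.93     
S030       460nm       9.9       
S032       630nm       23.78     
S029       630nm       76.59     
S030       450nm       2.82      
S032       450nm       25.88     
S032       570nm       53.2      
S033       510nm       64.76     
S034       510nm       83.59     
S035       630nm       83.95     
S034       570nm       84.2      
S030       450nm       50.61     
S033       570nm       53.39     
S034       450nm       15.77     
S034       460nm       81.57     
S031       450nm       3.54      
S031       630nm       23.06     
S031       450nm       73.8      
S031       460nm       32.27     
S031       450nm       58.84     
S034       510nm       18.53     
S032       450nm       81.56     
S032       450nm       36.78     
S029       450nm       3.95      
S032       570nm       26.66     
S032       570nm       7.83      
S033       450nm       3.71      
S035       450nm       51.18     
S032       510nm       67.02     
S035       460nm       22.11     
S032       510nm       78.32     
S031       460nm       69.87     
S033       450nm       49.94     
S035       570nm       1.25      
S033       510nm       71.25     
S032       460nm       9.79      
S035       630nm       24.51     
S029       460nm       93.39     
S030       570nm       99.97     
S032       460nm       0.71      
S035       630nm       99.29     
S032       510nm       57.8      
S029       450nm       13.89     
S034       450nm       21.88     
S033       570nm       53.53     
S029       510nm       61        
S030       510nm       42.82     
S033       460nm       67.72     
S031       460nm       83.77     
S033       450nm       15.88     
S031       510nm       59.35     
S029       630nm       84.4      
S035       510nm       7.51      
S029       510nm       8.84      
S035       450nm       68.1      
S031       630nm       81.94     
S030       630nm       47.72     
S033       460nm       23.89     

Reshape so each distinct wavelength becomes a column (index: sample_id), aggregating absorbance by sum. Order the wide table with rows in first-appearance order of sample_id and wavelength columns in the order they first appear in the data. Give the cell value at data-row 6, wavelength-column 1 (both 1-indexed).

183.79

With rows in first-appearance order of sample_id, row 6 is sample_id=S030. wavelength columns in first-appearance order: 510nm, 460nm, 630nm, 570nm, 450nm; column 1 is 510nm.
Long rows with sample_id=S030, wavelength=510nm: 64.13 + 76.84 + 42.82 = 183.79.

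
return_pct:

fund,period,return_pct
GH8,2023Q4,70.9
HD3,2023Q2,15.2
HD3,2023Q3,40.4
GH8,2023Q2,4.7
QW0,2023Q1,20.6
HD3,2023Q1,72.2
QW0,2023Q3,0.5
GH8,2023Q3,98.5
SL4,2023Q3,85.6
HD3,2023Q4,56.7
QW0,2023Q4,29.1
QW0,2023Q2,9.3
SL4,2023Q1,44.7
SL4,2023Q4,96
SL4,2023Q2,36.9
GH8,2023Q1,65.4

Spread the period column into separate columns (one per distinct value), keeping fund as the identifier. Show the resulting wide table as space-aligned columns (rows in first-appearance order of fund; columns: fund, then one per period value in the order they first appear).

Columns: fund plus the 4 distinct period values (2023Q4, 2023Q2, 2023Q3, 2023Q1).
For example, row GH8 column 2023Q4 takes return_pct=70.9 from the long row (GH8, 2023Q4).

fund  2023Q4  2023Q2  2023Q3  2023Q1
GH8   70.9    4.7     98.5    65.4  
HD3   56.7    15.2    40.4    72.2  
QW0   29.1    9.3     0.5     20.6  
SL4   96      36.9    85.6    44.7  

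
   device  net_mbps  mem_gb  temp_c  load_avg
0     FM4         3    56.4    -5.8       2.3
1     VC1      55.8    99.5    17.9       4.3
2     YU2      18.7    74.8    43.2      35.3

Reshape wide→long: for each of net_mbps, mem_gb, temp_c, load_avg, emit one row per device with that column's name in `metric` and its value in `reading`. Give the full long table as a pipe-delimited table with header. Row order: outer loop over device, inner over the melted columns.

Each (device, column) pair becomes one row: 3 × 4 = 12 rows.
For example, (FM4, net_mbps) → reading=3.

| device | metric | reading |
| FM4 | net_mbps | 3 |
| FM4 | mem_gb | 56.4 |
| FM4 | temp_c | -5.8 |
| FM4 | load_avg | 2.3 |
| VC1 | net_mbps | 55.8 |
| VC1 | mem_gb | 99.5 |
| VC1 | temp_c | 17.9 |
| VC1 | load_avg | 4.3 |
| YU2 | net_mbps | 18.7 |
| YU2 | mem_gb | 74.8 |
| YU2 | temp_c | 43.2 |
| YU2 | load_avg | 35.3 |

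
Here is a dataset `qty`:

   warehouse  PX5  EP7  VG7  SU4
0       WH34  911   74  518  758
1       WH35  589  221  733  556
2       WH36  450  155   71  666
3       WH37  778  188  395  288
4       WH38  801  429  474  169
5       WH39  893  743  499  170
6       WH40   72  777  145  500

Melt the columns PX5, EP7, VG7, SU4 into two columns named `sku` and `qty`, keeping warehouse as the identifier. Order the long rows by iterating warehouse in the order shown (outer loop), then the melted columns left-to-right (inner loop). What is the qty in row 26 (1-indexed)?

28 rows total (7 × 4). Row 26: index ⌊(26-1)/4⌋ = 6 into warehouse → WH40; (26-1) mod 4 = 1 into the melted columns → EP7.
So row 26 is (WH40, EP7, 777); qty = 777.

777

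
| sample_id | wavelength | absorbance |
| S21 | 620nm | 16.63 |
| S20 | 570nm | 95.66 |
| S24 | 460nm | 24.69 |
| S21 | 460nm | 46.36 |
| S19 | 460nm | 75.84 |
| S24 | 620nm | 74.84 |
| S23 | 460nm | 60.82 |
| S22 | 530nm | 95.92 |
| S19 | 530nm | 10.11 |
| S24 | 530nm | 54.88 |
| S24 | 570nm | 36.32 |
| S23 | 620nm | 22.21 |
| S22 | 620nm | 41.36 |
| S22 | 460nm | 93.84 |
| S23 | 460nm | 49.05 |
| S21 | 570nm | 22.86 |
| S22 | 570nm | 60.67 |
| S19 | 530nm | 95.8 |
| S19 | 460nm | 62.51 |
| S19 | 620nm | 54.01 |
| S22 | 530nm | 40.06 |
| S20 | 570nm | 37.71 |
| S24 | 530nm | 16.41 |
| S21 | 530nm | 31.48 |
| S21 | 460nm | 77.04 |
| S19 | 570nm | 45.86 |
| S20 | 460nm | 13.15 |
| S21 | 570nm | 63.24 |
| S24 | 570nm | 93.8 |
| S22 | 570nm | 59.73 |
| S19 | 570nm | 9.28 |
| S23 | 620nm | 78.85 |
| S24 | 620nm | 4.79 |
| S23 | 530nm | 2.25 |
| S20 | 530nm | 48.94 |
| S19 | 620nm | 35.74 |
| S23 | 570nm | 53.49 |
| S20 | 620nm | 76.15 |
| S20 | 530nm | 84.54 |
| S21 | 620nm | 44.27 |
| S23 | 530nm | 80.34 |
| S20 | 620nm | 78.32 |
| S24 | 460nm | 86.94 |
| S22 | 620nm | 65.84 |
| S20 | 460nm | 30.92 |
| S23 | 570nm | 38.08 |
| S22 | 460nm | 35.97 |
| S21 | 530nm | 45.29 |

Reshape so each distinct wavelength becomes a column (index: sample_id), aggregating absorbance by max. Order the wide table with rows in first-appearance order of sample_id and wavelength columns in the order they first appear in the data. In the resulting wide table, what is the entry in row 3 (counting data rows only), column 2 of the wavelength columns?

93.8

With rows in first-appearance order of sample_id, row 3 is sample_id=S24. wavelength columns in first-appearance order: 620nm, 570nm, 460nm, 530nm; column 2 is 570nm.
Long rows with sample_id=S24, wavelength=570nm: max(36.32, 93.8) = 93.8.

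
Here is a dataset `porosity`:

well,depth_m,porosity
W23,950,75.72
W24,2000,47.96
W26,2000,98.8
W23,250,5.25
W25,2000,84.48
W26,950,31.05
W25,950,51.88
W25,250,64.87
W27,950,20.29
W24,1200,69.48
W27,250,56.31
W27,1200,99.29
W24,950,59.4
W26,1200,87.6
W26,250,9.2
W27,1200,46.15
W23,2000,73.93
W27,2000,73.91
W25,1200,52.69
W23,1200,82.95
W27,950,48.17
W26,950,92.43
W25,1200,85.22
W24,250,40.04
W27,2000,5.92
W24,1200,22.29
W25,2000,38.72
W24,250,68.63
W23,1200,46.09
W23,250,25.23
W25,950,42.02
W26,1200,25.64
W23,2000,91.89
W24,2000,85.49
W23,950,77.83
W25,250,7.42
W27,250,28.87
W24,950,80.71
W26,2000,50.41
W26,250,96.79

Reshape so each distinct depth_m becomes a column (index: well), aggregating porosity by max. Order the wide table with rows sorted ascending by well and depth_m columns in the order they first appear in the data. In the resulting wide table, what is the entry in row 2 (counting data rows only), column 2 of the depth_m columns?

85.49

With rows sorted ascending by well, row 2 is well=W24. depth_m columns in first-appearance order: 950, 2000, 250, 1200; column 2 is 2000.
Long rows with well=W24, depth_m=2000: max(47.96, 85.49) = 85.49.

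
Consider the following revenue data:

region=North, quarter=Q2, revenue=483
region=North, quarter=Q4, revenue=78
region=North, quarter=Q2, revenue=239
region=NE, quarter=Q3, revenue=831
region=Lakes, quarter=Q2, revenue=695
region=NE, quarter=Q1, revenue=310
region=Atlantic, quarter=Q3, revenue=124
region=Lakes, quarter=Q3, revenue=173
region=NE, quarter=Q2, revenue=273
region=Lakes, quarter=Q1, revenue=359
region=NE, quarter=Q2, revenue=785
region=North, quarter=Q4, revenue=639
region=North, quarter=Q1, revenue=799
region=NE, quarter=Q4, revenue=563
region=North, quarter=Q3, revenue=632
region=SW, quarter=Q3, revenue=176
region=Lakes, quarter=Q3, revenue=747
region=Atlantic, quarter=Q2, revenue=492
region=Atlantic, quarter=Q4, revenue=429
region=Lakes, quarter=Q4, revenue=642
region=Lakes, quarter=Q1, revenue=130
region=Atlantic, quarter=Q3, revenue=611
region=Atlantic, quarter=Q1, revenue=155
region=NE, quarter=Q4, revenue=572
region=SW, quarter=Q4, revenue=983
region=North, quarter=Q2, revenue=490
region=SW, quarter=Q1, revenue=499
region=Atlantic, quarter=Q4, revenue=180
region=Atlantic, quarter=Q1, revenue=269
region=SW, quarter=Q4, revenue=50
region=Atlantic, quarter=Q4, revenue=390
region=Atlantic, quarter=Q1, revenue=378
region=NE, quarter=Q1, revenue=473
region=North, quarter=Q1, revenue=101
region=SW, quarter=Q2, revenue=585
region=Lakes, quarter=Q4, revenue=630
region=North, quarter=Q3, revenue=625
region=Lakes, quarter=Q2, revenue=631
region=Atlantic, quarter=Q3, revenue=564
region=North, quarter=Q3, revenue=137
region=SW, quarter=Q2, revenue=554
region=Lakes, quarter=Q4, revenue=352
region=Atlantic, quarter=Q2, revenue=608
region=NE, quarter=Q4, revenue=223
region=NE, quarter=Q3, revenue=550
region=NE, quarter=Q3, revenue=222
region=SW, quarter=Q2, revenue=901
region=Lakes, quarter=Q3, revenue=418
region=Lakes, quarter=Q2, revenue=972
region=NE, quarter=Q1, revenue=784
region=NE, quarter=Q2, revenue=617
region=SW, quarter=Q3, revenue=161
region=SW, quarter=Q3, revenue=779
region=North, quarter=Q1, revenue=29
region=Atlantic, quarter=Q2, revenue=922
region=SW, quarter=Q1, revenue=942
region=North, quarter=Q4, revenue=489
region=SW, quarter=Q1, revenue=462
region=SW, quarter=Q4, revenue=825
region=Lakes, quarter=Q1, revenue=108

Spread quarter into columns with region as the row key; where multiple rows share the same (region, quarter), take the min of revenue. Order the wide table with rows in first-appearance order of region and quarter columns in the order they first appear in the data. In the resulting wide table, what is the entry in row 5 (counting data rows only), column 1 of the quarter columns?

With rows in first-appearance order of region, row 5 is region=SW. quarter columns in first-appearance order: Q2, Q4, Q3, Q1; column 1 is Q2.
Long rows with region=SW, quarter=Q2: min(585, 554, 901) = 554.

554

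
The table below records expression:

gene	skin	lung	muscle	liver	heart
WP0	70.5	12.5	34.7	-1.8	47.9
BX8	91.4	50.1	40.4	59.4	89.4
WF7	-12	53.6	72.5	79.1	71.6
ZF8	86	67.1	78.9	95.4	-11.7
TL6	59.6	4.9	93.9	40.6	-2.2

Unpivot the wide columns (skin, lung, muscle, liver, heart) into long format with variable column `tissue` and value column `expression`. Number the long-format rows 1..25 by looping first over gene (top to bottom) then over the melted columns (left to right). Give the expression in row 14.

25 rows total (5 × 5). Row 14: index ⌊(14-1)/5⌋ = 2 into gene → WF7; (14-1) mod 5 = 3 into the melted columns → liver.
So row 14 is (WF7, liver, 79.1); expression = 79.1.

79.1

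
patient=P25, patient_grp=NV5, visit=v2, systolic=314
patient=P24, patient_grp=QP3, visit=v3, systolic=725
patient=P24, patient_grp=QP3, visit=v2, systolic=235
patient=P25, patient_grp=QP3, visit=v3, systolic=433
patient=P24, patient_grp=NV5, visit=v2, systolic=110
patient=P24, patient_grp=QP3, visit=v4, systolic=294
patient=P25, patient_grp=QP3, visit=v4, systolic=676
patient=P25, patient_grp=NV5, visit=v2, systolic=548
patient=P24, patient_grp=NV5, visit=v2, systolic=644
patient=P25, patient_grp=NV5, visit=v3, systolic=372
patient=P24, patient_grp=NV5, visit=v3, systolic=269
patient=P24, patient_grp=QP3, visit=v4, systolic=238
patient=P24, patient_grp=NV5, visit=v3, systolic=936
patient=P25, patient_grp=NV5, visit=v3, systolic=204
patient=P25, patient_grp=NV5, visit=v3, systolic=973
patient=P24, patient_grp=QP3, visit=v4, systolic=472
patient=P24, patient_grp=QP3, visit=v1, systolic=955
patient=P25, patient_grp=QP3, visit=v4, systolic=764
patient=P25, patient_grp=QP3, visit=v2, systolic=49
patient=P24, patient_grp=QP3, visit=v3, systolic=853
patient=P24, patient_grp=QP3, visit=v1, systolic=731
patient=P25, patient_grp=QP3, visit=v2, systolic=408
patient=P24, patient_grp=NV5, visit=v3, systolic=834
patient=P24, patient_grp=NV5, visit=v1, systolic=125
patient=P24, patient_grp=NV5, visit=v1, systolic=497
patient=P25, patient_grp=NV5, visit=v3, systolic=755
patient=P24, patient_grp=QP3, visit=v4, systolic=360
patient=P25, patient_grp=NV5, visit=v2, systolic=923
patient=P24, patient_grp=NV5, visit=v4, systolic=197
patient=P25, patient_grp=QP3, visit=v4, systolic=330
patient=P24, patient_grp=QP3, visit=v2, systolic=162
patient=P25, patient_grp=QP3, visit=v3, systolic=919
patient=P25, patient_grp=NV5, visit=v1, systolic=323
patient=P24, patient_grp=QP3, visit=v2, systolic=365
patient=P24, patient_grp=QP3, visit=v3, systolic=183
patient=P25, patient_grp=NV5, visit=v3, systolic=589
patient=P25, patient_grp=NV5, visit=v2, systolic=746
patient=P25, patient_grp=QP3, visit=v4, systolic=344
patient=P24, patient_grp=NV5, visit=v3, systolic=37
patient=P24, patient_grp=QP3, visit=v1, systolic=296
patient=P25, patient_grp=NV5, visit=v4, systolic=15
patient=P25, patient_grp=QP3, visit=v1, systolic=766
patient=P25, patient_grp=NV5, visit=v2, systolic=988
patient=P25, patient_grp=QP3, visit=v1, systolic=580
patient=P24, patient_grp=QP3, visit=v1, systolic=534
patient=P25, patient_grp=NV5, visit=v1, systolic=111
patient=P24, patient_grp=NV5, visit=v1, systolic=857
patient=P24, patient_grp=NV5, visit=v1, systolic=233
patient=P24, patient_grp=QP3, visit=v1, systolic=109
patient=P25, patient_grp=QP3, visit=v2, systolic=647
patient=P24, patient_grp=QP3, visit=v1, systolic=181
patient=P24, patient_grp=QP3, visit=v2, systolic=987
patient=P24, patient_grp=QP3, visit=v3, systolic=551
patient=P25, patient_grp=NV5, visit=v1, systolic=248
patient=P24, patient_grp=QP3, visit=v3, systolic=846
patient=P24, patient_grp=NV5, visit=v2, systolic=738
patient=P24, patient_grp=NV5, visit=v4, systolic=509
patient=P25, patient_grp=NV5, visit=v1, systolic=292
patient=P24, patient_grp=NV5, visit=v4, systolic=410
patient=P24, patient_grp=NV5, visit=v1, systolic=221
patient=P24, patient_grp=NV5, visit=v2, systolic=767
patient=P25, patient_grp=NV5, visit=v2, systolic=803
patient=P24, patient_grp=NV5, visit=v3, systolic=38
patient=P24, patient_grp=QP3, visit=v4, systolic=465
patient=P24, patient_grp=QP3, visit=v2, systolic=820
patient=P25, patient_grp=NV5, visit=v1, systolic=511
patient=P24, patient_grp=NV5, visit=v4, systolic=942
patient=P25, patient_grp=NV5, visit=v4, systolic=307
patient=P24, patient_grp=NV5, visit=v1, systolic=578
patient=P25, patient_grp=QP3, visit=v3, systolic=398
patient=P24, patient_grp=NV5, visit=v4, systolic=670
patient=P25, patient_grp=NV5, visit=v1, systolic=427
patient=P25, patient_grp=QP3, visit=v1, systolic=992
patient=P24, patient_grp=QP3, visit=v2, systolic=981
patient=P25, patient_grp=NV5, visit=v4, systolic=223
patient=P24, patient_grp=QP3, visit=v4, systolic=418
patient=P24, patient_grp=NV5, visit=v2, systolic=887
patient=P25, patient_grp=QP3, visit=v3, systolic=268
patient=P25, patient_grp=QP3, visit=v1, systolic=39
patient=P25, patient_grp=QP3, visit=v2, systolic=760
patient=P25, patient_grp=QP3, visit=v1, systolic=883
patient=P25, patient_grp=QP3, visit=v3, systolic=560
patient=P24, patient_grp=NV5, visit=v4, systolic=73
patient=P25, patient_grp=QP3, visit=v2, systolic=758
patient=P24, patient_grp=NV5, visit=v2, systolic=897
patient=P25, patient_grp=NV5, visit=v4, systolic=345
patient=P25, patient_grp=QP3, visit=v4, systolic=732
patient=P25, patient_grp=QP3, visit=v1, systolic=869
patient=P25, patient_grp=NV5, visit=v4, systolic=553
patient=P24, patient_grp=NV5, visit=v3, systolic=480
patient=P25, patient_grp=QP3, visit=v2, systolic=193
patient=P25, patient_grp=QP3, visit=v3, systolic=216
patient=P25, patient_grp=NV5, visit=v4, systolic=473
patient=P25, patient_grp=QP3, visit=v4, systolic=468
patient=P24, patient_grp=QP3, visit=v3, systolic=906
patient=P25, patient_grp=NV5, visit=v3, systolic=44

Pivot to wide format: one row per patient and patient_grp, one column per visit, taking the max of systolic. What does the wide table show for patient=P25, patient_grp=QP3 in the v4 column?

Rows with patient=P25, patient_grp=QP3 and visit=v4: systolic values are 676, 764, 330, 344, 732, 468.
max(676, 764, 330, 344, 732, 468) = 764.

764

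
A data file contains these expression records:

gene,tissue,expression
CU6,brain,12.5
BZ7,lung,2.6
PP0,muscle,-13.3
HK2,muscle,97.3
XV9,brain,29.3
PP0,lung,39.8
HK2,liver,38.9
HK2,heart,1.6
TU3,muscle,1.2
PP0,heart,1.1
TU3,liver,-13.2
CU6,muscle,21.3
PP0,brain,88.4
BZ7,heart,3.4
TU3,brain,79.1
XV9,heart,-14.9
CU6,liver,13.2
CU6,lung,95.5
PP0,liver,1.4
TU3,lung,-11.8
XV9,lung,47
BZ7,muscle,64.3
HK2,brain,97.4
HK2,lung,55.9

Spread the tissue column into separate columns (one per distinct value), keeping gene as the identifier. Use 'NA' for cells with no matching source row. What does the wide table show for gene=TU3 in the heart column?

NA

No long-format row has gene=TU3 and tissue=heart, so the cell is NA.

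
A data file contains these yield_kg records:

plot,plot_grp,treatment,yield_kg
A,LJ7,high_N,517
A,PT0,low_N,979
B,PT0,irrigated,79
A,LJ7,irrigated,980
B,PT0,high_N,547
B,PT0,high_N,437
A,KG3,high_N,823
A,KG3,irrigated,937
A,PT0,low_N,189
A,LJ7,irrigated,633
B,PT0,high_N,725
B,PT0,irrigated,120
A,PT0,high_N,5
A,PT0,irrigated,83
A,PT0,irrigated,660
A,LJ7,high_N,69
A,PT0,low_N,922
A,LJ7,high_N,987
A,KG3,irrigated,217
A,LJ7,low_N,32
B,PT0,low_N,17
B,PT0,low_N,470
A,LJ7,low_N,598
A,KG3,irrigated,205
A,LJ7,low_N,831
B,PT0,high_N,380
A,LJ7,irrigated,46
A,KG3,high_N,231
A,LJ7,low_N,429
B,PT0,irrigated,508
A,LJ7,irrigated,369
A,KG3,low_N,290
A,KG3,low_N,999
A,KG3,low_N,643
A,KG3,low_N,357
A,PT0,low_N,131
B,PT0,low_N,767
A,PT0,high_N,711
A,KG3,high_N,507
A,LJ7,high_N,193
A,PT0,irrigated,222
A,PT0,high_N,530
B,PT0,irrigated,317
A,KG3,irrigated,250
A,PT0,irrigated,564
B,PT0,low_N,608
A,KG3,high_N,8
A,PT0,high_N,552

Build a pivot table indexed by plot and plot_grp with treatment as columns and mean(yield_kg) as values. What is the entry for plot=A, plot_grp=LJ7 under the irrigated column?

507

Rows with plot=A, plot_grp=LJ7 and treatment=irrigated: yield_kg values are 980, 633, 46, 369.
(980 + 633 + 46 + 369) / 4 = 507.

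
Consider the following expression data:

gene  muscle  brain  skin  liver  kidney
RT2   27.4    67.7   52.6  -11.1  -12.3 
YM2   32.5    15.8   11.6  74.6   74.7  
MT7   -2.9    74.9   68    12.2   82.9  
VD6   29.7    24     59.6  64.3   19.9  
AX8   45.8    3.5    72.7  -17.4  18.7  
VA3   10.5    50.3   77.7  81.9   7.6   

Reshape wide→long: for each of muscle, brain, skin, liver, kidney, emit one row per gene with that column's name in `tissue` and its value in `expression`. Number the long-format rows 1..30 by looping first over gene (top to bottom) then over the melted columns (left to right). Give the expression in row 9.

30 rows total (6 × 5). Row 9: index ⌊(9-1)/5⌋ = 1 into gene → YM2; (9-1) mod 5 = 3 into the melted columns → liver.
So row 9 is (YM2, liver, 74.6); expression = 74.6.

74.6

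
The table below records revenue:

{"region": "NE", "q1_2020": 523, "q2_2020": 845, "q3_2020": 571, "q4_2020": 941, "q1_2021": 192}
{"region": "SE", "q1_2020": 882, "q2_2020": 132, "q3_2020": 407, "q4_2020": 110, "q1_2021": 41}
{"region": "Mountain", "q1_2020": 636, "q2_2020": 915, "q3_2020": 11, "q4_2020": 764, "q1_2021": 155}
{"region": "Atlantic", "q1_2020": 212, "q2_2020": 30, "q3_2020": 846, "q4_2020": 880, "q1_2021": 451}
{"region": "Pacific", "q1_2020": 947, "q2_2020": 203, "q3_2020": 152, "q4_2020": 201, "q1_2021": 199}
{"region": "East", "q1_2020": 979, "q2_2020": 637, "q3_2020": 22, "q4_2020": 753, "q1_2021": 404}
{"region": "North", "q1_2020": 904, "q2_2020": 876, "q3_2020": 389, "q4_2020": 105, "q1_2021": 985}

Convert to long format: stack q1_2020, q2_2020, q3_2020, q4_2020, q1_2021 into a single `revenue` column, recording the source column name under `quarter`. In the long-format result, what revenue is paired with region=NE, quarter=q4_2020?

941

Unpivoting turns each (region, wide-column) pair into one long row.
The wide cell at row NE, column q4_2020 holds 941, so the long row (NE, q4_2020) has revenue=941.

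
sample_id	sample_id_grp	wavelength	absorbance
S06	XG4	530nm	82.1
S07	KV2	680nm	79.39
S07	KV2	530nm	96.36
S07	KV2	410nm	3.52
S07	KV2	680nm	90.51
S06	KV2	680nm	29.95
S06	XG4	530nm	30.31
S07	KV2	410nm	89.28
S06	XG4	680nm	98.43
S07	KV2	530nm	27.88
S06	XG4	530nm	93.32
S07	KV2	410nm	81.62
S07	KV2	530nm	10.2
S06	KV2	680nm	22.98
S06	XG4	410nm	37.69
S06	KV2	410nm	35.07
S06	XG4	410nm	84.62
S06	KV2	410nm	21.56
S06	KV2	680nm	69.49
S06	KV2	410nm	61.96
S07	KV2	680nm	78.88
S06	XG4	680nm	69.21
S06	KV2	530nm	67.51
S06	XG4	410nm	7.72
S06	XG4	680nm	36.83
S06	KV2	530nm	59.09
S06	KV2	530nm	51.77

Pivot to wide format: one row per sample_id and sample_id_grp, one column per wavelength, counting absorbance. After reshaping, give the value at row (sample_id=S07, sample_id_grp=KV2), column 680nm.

3

Rows with sample_id=S07, sample_id_grp=KV2 and wavelength=680nm: absorbance values are 79.39, 90.51, 78.88.
3 rows match — count = 3.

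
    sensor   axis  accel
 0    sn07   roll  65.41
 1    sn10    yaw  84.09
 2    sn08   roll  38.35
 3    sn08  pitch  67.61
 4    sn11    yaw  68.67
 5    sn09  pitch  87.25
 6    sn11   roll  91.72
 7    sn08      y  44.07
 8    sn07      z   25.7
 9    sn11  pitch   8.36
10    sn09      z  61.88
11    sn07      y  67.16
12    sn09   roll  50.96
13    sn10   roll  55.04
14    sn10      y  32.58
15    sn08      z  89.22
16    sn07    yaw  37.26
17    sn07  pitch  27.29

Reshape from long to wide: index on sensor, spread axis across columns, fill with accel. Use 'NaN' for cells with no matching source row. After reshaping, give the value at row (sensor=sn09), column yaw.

NaN

No long-format row has sensor=sn09 and axis=yaw, so the cell is NaN.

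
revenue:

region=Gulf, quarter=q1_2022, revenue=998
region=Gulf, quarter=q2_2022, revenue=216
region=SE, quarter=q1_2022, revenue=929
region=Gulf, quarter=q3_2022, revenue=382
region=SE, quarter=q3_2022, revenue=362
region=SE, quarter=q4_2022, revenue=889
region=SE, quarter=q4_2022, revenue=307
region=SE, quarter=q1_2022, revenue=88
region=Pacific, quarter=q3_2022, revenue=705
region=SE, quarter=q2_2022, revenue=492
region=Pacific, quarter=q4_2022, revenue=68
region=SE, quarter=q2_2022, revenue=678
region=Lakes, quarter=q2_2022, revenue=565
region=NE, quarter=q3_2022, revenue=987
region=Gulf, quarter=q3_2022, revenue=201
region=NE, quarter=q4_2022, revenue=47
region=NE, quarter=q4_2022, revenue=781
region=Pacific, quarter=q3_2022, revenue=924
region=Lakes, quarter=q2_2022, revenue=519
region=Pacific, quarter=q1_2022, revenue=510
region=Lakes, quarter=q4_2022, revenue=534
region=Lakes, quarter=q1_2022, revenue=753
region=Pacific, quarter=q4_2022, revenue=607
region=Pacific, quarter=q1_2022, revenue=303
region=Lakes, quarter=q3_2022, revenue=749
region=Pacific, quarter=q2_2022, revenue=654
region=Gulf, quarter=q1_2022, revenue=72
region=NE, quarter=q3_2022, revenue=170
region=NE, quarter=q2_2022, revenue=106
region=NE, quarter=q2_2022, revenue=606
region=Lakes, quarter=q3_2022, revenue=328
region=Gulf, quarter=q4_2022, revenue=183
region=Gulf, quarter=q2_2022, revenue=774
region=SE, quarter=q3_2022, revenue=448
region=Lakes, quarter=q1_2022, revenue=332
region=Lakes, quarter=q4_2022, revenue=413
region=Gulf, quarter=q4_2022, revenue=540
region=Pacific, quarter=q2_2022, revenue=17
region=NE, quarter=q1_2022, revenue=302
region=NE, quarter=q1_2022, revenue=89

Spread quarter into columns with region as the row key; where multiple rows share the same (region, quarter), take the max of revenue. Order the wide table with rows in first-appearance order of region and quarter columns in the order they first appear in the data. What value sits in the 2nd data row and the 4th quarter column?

889

With rows in first-appearance order of region, row 2 is region=SE. quarter columns in first-appearance order: q1_2022, q2_2022, q3_2022, q4_2022; column 4 is q4_2022.
Long rows with region=SE, quarter=q4_2022: max(889, 307) = 889.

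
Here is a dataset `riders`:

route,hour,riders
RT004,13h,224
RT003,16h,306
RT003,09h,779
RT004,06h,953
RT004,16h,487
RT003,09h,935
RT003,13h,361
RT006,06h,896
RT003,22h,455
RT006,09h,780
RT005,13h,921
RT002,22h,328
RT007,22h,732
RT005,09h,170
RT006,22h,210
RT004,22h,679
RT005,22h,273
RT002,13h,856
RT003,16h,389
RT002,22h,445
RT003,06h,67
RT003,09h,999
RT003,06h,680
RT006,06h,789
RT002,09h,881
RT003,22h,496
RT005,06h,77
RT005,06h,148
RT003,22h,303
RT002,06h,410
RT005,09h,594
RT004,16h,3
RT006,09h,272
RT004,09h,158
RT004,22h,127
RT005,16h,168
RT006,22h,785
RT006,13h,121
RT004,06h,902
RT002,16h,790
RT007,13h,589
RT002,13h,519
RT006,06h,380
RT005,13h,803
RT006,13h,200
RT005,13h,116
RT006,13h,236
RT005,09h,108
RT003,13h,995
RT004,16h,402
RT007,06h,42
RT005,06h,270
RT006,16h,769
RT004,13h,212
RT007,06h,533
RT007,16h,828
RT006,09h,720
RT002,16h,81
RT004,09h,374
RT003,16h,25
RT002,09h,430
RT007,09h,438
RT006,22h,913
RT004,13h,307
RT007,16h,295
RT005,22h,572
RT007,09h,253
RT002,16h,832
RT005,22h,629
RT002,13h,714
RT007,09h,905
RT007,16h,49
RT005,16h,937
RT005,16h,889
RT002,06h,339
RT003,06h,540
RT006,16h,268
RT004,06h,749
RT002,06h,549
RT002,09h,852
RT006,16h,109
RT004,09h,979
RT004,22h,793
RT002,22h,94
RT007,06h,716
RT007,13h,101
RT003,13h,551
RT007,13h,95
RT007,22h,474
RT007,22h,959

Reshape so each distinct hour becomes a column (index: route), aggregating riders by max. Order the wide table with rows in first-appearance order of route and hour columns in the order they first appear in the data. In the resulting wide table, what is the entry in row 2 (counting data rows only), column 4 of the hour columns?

680

With rows in first-appearance order of route, row 2 is route=RT003. hour columns in first-appearance order: 13h, 16h, 09h, 06h, 22h; column 4 is 06h.
Long rows with route=RT003, hour=06h: max(67, 680, 540) = 680.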